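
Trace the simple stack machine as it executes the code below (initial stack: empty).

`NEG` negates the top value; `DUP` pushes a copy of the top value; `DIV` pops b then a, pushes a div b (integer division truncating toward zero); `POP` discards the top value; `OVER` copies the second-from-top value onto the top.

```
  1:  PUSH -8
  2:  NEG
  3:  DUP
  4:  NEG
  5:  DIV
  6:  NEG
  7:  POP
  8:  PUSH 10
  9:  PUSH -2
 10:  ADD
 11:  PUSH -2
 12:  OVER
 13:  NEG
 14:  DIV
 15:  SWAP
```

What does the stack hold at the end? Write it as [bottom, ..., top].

[0, 8]

PUSH -8 : [-8]
NEG     : [8]
DUP     : [8, 8]
NEG     : [8, -8]
DIV     : [-1]
NEG     : [1]
POP     : []
PUSH 10 : [10]
PUSH -2 : [10, -2]
ADD     : [8]
PUSH -2 : [8, -2]
OVER    : [8, -2, 8]
NEG     : [8, -2, -8]
DIV     : [8, 0]
SWAP    : [0, 8]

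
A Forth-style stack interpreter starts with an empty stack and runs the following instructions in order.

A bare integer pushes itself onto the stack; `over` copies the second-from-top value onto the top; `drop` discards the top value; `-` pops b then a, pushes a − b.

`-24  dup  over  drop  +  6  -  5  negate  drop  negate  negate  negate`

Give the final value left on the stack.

-24     [-24]
dup     [-24, -24]
over    [-24, -24, -24]
drop    [-24, -24]
+       [-48]
6       [-48, 6]
-       [-54]
5       [-54, 5]
negate  [-54, -5]
drop    [-54]
negate  [54]
negate  [-54]
negate  [54]

54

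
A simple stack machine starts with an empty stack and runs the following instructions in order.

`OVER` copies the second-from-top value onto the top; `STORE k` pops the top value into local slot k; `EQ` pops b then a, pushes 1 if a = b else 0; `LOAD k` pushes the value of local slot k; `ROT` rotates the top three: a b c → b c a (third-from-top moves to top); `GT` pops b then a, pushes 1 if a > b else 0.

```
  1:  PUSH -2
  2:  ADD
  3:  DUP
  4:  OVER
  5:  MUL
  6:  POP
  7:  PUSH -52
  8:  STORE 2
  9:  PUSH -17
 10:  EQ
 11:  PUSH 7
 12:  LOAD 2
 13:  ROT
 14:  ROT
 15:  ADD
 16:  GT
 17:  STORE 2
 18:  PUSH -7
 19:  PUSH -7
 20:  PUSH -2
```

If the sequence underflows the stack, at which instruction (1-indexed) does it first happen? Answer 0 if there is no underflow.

2

PUSH -2 -> [-2]
ADD  — needs 2 operands, stack has 1 → underflow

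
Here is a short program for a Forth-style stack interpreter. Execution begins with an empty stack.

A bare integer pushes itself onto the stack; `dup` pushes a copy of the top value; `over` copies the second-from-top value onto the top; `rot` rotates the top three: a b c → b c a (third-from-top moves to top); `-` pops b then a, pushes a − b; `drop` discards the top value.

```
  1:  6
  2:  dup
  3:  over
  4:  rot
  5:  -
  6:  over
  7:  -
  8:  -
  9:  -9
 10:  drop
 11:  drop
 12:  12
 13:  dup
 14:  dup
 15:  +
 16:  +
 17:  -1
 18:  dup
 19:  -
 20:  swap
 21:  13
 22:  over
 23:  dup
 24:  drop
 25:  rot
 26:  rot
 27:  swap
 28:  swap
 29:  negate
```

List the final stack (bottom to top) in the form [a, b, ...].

[0, 36, 36, -13]

6      : [6]
dup    : [6, 6]
over   : [6, 6, 6]
rot    : [6, 6, 6]
-      : [6, 0]
over   : [6, 0, 6]
-      : [6, -6]
-      : [12]
-9     : [12, -9]
drop   : [12]
drop   : []
12     : [12]
dup    : [12, 12]
dup    : [12, 12, 12]
+      : [12, 24]
+      : [36]
-1     : [36, -1]
dup    : [36, -1, -1]
-      : [36, 0]
swap   : [0, 36]
13     : [0, 36, 13]
over   : [0, 36, 13, 36]
dup    : [0, 36, 13, 36, 36]
drop   : [0, 36, 13, 36]
rot    : [0, 13, 36, 36]
rot    : [0, 36, 36, 13]
swap   : [0, 36, 13, 36]
swap   : [0, 36, 36, 13]
negate : [0, 36, 36, -13]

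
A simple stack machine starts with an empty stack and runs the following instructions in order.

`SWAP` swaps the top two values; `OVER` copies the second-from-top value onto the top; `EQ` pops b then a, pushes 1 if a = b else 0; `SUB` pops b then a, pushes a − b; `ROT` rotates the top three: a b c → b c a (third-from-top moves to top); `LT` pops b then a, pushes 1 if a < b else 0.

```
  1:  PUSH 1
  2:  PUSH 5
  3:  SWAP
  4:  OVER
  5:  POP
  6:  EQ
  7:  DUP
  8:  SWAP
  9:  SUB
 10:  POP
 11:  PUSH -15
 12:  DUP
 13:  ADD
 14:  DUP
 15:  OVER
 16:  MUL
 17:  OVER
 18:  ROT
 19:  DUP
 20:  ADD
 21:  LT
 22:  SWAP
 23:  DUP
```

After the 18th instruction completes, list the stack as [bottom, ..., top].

[900, -30, -30]

PUSH 1   : 1
PUSH 5   : 1 5
SWAP     : 5 1
OVER     : 5 1 5
POP      : 5 1
EQ       : 0
DUP      : 0 0
SWAP     : 0 0
SUB      : 0
POP      : (empty)
PUSH -15 : -15
DUP      : -15 -15
ADD      : -30
DUP      : -30 -30
OVER     : -30 -30 -30
MUL      : -30 900
OVER     : -30 900 -30
ROT      : 900 -30 -30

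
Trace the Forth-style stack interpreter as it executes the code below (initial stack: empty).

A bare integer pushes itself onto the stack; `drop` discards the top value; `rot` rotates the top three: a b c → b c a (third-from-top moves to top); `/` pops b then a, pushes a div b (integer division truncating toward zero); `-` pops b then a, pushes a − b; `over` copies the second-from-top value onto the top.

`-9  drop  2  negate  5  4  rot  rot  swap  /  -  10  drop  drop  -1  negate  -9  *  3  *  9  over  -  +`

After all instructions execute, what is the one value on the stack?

-9      [-9]
drop    []
2       [2]
negate  [-2]
5       [-2, 5]
4       [-2, 5, 4]
rot     [5, 4, -2]
rot     [4, -2, 5]
swap    [4, 5, -2]
/       [4, -2]
-       [6]
10      [6, 10]
drop    [6]
drop    []
-1      [-1]
negate  [1]
-9      [1, -9]
*       [-9]
3       [-9, 3]
*       [-27]
9       [-27, 9]
over    [-27, 9, -27]
-       [-27, 36]
+       [9]

9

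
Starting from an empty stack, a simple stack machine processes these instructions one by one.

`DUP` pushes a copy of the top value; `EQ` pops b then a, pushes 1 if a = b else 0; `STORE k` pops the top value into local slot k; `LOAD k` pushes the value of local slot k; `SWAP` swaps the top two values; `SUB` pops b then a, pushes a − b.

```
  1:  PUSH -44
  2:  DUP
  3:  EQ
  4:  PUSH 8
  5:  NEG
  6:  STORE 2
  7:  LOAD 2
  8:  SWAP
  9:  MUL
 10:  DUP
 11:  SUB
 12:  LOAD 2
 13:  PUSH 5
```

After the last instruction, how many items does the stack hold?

PUSH -44 -> -44
DUP      -> -44 -44
EQ       -> 1
PUSH 8   -> 1 8
NEG      -> 1 -8
STORE 2  -> 1
LOAD 2   -> 1 -8
SWAP     -> -8 1
MUL      -> -8
DUP      -> -8 -8
SUB      -> 0
LOAD 2   -> 0 -8
PUSH 5   -> 0 -8 5

3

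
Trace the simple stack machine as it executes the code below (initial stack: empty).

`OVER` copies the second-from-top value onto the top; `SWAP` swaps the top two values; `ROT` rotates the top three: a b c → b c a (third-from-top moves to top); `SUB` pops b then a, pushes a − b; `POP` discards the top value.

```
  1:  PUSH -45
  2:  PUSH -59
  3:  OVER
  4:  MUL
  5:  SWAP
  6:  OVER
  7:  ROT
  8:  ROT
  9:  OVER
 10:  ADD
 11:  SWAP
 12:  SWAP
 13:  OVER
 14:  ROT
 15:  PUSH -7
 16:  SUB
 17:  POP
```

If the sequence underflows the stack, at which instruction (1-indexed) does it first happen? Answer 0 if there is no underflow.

PUSH -45  -45
PUSH -59  -45 -59
OVER      -45 -59 -45
MUL       -45 2655
SWAP      2655 -45
OVER      2655 -45 2655
ROT       -45 2655 2655
ROT       2655 2655 -45
OVER      2655 2655 -45 2655
ADD       2655 2655 2610
SWAP      2655 2610 2655
SWAP      2655 2655 2610
OVER      2655 2655 2610 2655
ROT       2655 2610 2655 2655
PUSH -7   2655 2610 2655 2655 -7
SUB       2655 2610 2655 2662
POP       2655 2610 2655

0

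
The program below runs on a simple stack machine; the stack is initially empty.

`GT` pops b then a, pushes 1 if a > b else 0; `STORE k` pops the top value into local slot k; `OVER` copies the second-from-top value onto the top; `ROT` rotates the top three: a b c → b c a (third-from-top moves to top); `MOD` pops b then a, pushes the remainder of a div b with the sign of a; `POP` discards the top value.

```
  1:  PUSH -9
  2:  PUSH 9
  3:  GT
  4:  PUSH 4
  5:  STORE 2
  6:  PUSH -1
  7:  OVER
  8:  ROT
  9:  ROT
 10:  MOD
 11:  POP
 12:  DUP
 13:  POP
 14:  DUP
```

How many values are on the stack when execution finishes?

PUSH -9 : -9
PUSH 9  : -9 9
GT      : 0
PUSH 4  : 0 4
STORE 2 : 0
PUSH -1 : 0 -1
OVER    : 0 -1 0
ROT     : -1 0 0
ROT     : 0 0 -1
MOD     : 0 0
POP     : 0
DUP     : 0 0
POP     : 0
DUP     : 0 0

2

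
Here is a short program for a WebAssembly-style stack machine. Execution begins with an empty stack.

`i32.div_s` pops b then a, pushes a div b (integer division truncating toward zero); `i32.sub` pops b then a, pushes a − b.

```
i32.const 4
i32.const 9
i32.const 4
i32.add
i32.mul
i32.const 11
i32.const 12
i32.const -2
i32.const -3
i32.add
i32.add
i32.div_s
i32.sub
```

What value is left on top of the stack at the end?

i32.const 4  → [4]
i32.const 9  → [4, 9]
i32.const 4  → [4, 9, 4]
i32.add      → [4, 13]
i32.mul      → [52]
i32.const 11 → [52, 11]
i32.const 12 → [52, 11, 12]
i32.const -2 → [52, 11, 12, -2]
i32.const -3 → [52, 11, 12, -2, -3]
i32.add      → [52, 11, 12, -5]
i32.add      → [52, 11, 7]
i32.div_s    → [52, 1]
i32.sub      → [51]

51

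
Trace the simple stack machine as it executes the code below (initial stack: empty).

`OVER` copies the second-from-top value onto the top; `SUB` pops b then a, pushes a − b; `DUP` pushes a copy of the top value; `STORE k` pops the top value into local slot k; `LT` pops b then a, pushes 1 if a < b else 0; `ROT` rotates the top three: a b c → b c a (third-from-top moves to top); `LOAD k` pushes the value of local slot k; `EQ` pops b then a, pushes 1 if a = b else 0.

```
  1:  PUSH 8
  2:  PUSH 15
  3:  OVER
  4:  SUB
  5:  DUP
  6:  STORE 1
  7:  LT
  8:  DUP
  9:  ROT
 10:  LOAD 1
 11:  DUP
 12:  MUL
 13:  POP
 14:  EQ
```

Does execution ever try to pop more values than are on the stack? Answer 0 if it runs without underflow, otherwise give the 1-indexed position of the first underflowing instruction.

9

PUSH 8  → 8
PUSH 15 → 8 15
OVER    → 8 15 8
SUB     → 8 7
DUP     → 8 7 7
STORE 1 → 8 7
LT      → 0
DUP     → 0 0
ROT  — needs 3 operands, stack has 2 → underflow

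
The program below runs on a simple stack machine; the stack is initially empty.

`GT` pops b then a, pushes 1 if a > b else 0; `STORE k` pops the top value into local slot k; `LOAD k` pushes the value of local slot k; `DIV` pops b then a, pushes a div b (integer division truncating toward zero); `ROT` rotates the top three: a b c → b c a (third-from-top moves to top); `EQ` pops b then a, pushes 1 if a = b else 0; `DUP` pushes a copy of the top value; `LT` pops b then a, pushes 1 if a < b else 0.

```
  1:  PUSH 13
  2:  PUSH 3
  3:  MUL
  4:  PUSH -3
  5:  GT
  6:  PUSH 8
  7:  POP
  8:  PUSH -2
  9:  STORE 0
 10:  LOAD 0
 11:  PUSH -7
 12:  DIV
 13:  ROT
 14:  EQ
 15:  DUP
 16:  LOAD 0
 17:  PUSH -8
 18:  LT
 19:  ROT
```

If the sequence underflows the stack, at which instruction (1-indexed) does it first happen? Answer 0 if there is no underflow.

13

PUSH 13 : 13
PUSH 3  : 13 3
MUL     : 39
PUSH -3 : 39 -3
GT      : 1
PUSH 8  : 1 8
POP     : 1
PUSH -2 : 1 -2
STORE 0 : 1
LOAD 0  : 1 -2
PUSH -7 : 1 -2 -7
DIV     : 1 0
ROT  — needs 3 operands, stack has 2 → underflow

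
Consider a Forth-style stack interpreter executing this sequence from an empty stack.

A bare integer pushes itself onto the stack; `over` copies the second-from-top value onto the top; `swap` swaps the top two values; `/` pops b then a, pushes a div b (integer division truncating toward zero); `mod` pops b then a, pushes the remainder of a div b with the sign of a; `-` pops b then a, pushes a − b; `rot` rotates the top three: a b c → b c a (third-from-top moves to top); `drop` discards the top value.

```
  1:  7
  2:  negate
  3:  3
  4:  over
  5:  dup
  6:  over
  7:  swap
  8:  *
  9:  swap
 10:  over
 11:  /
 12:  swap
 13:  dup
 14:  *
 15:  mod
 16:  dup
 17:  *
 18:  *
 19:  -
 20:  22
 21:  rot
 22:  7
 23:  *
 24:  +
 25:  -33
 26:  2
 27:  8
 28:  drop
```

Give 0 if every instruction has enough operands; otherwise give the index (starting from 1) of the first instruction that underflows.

7       7
negate  -7
3       -7 3
over    -7 3 -7
dup     -7 3 -7 -7
over    -7 3 -7 -7 -7
swap    -7 3 -7 -7 -7
*       -7 3 -7 49
swap    -7 3 49 -7
over    -7 3 49 -7 49
/       -7 3 49 0
swap    -7 3 0 49
dup     -7 3 0 49 49
*       -7 3 0 2401
mod     -7 3 0
dup     -7 3 0 0
*       -7 3 0
*       -7 0
-       -7
22      -7 22
rot  — needs 3 operands, stack has 2 → underflow

21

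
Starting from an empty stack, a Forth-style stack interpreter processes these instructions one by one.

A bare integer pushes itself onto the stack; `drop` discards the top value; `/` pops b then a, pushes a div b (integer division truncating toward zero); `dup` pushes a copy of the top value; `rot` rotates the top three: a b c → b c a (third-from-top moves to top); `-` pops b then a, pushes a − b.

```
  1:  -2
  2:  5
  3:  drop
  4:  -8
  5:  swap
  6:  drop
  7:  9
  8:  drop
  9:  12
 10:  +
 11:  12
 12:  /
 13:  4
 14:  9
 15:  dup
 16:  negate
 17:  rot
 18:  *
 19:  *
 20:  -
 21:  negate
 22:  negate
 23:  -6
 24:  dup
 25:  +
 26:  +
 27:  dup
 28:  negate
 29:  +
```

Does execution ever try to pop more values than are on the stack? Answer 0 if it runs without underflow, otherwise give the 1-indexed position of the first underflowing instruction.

-2     : -2
5      : -2 5
drop   : -2
-8     : -2 -8
swap   : -8 -2
drop   : -8
9      : -8 9
drop   : -8
12     : -8 12
+      : 4
12     : 4 12
/      : 0
4      : 0 4
9      : 0 4 9
dup    : 0 4 9 9
negate : 0 4 9 -9
rot    : 0 9 -9 4
*      : 0 9 -36
*      : 0 -324
-      : 324
negate : -324
negate : 324
-6     : 324 -6
dup    : 324 -6 -6
+      : 324 -12
+      : 312
dup    : 312 312
negate : 312 -312
+      : 0

0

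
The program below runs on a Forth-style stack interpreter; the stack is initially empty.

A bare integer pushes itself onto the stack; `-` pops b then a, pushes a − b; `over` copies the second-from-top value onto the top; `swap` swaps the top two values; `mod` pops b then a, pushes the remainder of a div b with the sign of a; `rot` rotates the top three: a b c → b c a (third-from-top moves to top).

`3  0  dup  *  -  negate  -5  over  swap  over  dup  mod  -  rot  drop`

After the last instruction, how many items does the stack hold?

3      → [3]
0      → [3, 0]
dup    → [3, 0, 0]
*      → [3, 0]
-      → [3]
negate → [-3]
-5     → [-3, -5]
over   → [-3, -5, -3]
swap   → [-3, -3, -5]
over   → [-3, -3, -5, -3]
dup    → [-3, -3, -5, -3, -3]
mod    → [-3, -3, -5, 0]
-      → [-3, -3, -5]
rot    → [-3, -5, -3]
drop   → [-3, -5]

2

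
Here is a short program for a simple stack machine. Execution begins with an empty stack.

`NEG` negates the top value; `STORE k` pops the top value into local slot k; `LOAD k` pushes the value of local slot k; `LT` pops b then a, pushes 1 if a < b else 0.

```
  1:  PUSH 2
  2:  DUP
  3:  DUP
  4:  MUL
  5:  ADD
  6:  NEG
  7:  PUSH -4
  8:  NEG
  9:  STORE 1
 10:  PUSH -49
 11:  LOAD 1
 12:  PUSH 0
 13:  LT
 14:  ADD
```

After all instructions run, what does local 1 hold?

PUSH 2    2
DUP       2 2
DUP       2 2 2
MUL       2 4
ADD       6
NEG       -6
PUSH -4   -6 -4
NEG       -6 4
STORE 1   -6
PUSH -49  -6 -49
LOAD 1    -6 -49 4
PUSH 0    -6 -49 4 0
LT        -6 -49 0
ADD       -6 -49

4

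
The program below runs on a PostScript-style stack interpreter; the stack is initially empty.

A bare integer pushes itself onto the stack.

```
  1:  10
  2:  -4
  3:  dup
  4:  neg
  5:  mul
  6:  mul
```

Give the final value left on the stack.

-160

10  -> 10
-4  -> 10 -4
dup -> 10 -4 -4
neg -> 10 -4 4
mul -> 10 -16
mul -> -160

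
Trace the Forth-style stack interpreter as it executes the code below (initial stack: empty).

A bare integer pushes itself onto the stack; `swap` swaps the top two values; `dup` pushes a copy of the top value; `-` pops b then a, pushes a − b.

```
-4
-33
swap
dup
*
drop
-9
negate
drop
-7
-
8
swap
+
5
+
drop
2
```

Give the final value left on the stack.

2

-4     : -4
-33    : -4 -33
swap   : -33 -4
dup    : -33 -4 -4
*      : -33 16
drop   : -33
-9     : -33 -9
negate : -33 9
drop   : -33
-7     : -33 -7
-      : -26
8      : -26 8
swap   : 8 -26
+      : -18
5      : -18 5
+      : -13
drop   : (empty)
2      : 2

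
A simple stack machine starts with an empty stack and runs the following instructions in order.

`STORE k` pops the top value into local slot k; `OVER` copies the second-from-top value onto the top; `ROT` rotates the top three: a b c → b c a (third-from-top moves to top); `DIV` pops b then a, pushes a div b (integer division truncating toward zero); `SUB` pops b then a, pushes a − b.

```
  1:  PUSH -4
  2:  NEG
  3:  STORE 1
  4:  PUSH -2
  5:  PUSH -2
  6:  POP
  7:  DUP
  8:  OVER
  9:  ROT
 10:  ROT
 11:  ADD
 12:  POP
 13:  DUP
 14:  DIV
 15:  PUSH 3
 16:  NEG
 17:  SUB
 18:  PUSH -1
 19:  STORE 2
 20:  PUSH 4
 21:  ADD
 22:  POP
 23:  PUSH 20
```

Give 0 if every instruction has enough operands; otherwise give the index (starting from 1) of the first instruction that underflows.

PUSH -4  -4
NEG      4
STORE 1  (empty)
PUSH -2  -2
PUSH -2  -2 -2
POP      -2
DUP      -2 -2
OVER     -2 -2 -2
ROT      -2 -2 -2
ROT      -2 -2 -2
ADD      -2 -4
POP      -2
DUP      -2 -2
DIV      1
PUSH 3   1 3
NEG      1 -3
SUB      4
PUSH -1  4 -1
STORE 2  4
PUSH 4   4 4
ADD      8
POP      (empty)
PUSH 20  20

0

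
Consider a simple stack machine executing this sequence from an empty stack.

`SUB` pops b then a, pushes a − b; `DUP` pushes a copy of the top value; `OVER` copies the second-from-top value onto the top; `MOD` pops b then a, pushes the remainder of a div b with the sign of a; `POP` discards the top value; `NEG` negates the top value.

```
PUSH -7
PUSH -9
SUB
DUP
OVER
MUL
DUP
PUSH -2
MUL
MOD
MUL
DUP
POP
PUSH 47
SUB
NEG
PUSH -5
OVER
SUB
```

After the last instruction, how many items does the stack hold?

PUSH -7 : [-7]
PUSH -9 : [-7, -9]
SUB     : [2]
DUP     : [2, 2]
OVER    : [2, 2, 2]
MUL     : [2, 4]
DUP     : [2, 4, 4]
PUSH -2 : [2, 4, 4, -2]
MUL     : [2, 4, -8]
MOD     : [2, 4]
MUL     : [8]
DUP     : [8, 8]
POP     : [8]
PUSH 47 : [8, 47]
SUB     : [-39]
NEG     : [39]
PUSH -5 : [39, -5]
OVER    : [39, -5, 39]
SUB     : [39, -44]

2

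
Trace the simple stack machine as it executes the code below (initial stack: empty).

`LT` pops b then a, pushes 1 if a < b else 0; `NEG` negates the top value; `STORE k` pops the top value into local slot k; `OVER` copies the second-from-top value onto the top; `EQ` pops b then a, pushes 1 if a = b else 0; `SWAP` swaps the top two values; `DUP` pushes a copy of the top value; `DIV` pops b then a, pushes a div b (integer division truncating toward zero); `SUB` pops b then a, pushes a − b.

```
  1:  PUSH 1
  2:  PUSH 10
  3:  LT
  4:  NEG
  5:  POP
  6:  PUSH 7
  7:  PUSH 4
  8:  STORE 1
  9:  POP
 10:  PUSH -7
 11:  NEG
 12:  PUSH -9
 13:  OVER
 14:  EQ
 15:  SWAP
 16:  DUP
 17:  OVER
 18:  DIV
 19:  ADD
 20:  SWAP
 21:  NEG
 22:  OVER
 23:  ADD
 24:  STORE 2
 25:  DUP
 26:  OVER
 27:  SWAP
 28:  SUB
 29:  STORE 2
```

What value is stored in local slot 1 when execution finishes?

PUSH 1  -> [1]
PUSH 10 -> [1, 10]
LT      -> [1]
NEG     -> [-1]
POP     -> []
PUSH 7  -> [7]
PUSH 4  -> [7, 4]
STORE 1 -> [7]
POP     -> []
PUSH -7 -> [-7]
NEG     -> [7]
PUSH -9 -> [7, -9]
OVER    -> [7, -9, 7]
EQ      -> [7, 0]
SWAP    -> [0, 7]
DUP     -> [0, 7, 7]
OVER    -> [0, 7, 7, 7]
DIV     -> [0, 7, 1]
ADD     -> [0, 8]
SWAP    -> [8, 0]
NEG     -> [8, 0]
OVER    -> [8, 0, 8]
ADD     -> [8, 8]
STORE 2 -> [8]
DUP     -> [8, 8]
OVER    -> [8, 8, 8]
SWAP    -> [8, 8, 8]
SUB     -> [8, 0]
STORE 2 -> [8]

4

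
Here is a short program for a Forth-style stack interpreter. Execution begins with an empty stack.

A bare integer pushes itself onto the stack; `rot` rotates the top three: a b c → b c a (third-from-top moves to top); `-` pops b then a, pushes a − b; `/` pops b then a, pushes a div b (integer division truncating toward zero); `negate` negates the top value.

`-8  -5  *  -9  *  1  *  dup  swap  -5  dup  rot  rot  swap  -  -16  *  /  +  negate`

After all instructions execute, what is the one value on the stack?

360

-8     : -8
-5     : -8 -5
*      : 40
-9     : 40 -9
*      : -360
1      : -360 1
*      : -360
dup    : -360 -360
swap   : -360 -360
-5     : -360 -360 -5
dup    : -360 -360 -5 -5
rot    : -360 -5 -5 -360
rot    : -360 -5 -360 -5
swap   : -360 -5 -5 -360
-      : -360 -5 355
-16    : -360 -5 355 -16
*      : -360 -5 -5680
/      : -360 0
+      : -360
negate : 360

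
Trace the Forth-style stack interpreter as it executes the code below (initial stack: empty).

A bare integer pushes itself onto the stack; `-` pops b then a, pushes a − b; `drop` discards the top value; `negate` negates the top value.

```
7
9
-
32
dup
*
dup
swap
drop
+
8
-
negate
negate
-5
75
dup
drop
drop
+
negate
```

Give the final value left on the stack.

7      -> 7
9      -> 7 9
-      -> -2
32     -> -2 32
dup    -> -2 32 32
*      -> -2 1024
dup    -> -2 1024 1024
swap   -> -2 1024 1024
drop   -> -2 1024
+      -> 1022
8      -> 1022 8
-      -> 1014
negate -> -1014
negate -> 1014
-5     -> 1014 -5
75     -> 1014 -5 75
dup    -> 1014 -5 75 75
drop   -> 1014 -5 75
drop   -> 1014 -5
+      -> 1009
negate -> -1009

-1009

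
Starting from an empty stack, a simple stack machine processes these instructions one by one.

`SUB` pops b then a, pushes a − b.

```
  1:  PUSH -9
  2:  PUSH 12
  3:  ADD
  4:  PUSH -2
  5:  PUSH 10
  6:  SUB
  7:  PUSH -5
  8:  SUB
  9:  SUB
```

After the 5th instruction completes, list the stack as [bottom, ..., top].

PUSH -9 → -9
PUSH 12 → -9 12
ADD     → 3
PUSH -2 → 3 -2
PUSH 10 → 3 -2 10

[3, -2, 10]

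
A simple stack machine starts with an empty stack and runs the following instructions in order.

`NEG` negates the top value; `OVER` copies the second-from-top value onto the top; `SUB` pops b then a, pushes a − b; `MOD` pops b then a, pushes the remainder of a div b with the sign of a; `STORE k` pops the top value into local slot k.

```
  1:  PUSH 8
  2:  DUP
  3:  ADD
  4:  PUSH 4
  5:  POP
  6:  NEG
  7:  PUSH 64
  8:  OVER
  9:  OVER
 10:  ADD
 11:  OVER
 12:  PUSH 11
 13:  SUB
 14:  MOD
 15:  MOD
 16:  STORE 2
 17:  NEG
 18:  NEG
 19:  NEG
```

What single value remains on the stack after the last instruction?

16

PUSH 8  : 8
DUP     : 8 8
ADD     : 16
PUSH 4  : 16 4
POP     : 16
NEG     : -16
PUSH 64 : -16 64
OVER    : -16 64 -16
OVER    : -16 64 -16 64
ADD     : -16 64 48
OVER    : -16 64 48 64
PUSH 11 : -16 64 48 64 11
SUB     : -16 64 48 53
MOD     : -16 64 48
MOD     : -16 16
STORE 2 : -16
NEG     : 16
NEG     : -16
NEG     : 16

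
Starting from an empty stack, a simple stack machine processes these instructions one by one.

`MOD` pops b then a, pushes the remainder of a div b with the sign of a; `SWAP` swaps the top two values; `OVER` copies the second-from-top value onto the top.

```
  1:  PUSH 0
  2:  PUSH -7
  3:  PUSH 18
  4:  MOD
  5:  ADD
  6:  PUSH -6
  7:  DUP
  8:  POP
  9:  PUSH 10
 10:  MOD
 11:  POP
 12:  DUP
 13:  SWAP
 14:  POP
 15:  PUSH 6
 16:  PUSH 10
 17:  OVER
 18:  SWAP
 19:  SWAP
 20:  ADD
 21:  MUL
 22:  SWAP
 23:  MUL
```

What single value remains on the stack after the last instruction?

-672

PUSH 0   0
PUSH -7  0 -7
PUSH 18  0 -7 18
MOD      0 -7
ADD      -7
PUSH -6  -7 -6
DUP      -7 -6 -6
POP      -7 -6
PUSH 10  -7 -6 10
MOD      -7 -6
POP      -7
DUP      -7 -7
SWAP     -7 -7
POP      -7
PUSH 6   -7 6
PUSH 10  -7 6 10
OVER     -7 6 10 6
SWAP     -7 6 6 10
SWAP     -7 6 10 6
ADD      -7 6 16
MUL      -7 96
SWAP     96 -7
MUL      -672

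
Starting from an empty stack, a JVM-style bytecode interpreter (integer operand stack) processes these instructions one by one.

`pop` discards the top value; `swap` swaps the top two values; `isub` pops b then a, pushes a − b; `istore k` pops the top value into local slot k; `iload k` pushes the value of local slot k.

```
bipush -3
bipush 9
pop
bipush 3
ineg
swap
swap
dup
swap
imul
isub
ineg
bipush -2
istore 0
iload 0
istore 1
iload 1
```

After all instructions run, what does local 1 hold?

bipush -3  -3
bipush 9   -3 9
pop        -3
bipush 3   -3 3
ineg       -3 -3
swap       -3 -3
swap       -3 -3
dup        -3 -3 -3
swap       -3 -3 -3
imul       -3 9
isub       -12
ineg       12
bipush -2  12 -2
istore 0   12
iload 0    12 -2
istore 1   12
iload 1    12 -2

-2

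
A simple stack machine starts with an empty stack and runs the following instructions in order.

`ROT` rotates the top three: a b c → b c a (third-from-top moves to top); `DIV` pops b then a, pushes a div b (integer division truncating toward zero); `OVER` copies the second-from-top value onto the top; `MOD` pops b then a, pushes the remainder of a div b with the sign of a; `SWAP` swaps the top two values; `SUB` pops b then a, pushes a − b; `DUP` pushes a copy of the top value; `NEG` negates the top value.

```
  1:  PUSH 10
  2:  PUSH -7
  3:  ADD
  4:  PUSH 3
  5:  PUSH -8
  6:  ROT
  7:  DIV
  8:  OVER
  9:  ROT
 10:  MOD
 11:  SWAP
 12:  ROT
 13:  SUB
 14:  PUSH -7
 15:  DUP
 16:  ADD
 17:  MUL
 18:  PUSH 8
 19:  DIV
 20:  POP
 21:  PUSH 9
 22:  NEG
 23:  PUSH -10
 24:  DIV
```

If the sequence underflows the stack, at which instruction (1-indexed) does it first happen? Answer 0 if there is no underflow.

12

PUSH 10  10
PUSH -7  10 -7
ADD      3
PUSH 3   3 3
PUSH -8  3 3 -8
ROT      3 -8 3
DIV      3 -2
OVER     3 -2 3
ROT      -2 3 3
MOD      -2 0
SWAP     0 -2
ROT  — needs 3 operands, stack has 2 → underflow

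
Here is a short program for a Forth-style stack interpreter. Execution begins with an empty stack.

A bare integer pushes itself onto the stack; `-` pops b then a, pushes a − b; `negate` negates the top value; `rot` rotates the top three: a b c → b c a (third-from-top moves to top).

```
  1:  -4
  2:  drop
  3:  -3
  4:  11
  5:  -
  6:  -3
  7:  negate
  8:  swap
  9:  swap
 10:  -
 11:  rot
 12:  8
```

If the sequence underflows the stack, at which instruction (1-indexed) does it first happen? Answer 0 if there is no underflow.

11

-4     → [-4]
drop   → []
-3     → [-3]
11     → [-3, 11]
-      → [-14]
-3     → [-14, -3]
negate → [-14, 3]
swap   → [3, -14]
swap   → [-14, 3]
-      → [-17]
rot  — needs 3 operands, stack has 1 → underflow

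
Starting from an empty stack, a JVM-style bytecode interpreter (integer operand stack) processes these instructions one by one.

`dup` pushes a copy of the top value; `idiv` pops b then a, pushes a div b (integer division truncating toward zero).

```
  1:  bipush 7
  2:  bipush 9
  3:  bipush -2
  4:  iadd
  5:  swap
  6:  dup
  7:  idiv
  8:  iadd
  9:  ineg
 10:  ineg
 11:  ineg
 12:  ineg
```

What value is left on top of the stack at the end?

8

bipush 7  : 7
bipush 9  : 7 9
bipush -2 : 7 9 -2
iadd      : 7 7
swap      : 7 7
dup       : 7 7 7
idiv      : 7 1
iadd      : 8
ineg      : -8
ineg      : 8
ineg      : -8
ineg      : 8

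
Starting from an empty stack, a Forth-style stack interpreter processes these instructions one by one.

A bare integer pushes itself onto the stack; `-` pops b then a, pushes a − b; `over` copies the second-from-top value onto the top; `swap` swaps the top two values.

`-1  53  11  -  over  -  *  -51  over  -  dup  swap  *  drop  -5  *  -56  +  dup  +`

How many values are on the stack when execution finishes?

-1   → [-1]
53   → [-1, 53]
11   → [-1, 53, 11]
-    → [-1, 42]
over → [-1, 42, -1]
-    → [-1, 43]
*    → [-43]
-51  → [-43, -51]
over → [-43, -51, -43]
-    → [-43, -8]
dup  → [-43, -8, -8]
swap → [-43, -8, -8]
*    → [-43, 64]
drop → [-43]
-5   → [-43, -5]
*    → [215]
-56  → [215, -56]
+    → [159]
dup  → [159, 159]
+    → [318]

1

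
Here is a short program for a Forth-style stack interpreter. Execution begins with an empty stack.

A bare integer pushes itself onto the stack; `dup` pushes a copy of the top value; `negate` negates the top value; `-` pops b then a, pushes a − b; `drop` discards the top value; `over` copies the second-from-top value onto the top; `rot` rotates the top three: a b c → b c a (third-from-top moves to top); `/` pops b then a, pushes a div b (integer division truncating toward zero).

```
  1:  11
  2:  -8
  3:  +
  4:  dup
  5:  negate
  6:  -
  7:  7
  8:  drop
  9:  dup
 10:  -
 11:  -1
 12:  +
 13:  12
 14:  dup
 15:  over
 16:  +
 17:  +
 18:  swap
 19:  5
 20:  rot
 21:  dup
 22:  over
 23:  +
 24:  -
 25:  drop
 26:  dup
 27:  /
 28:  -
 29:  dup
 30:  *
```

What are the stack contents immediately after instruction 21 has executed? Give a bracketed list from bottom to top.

11     : 11
-8     : 11 -8
+      : 3
dup    : 3 3
negate : 3 -3
-      : 6
7      : 6 7
drop   : 6
dup    : 6 6
-      : 0
-1     : 0 -1
+      : -1
12     : -1 12
dup    : -1 12 12
over   : -1 12 12 12
+      : -1 12 24
+      : -1 36
swap   : 36 -1
5      : 36 -1 5
rot    : -1 5 36
dup    : -1 5 36 36

[-1, 5, 36, 36]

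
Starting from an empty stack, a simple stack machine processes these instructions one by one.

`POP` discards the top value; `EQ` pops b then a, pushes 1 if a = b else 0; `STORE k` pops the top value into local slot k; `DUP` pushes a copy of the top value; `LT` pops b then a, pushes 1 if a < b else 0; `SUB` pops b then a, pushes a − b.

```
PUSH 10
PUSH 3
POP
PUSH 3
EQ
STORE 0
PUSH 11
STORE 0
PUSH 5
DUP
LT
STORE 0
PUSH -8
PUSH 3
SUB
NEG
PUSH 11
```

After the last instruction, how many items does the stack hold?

2

PUSH 10 : [10]
PUSH 3  : [10, 3]
POP     : [10]
PUSH 3  : [10, 3]
EQ      : [0]
STORE 0 : []
PUSH 11 : [11]
STORE 0 : []
PUSH 5  : [5]
DUP     : [5, 5]
LT      : [0]
STORE 0 : []
PUSH -8 : [-8]
PUSH 3  : [-8, 3]
SUB     : [-11]
NEG     : [11]
PUSH 11 : [11, 11]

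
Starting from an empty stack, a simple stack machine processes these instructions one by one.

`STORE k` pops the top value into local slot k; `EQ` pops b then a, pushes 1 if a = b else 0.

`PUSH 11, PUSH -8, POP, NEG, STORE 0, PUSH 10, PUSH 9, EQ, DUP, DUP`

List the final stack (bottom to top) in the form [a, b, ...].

PUSH 11 : 11
PUSH -8 : 11 -8
POP     : 11
NEG     : -11
STORE 0 : (empty)
PUSH 10 : 10
PUSH 9  : 10 9
EQ      : 0
DUP     : 0 0
DUP     : 0 0 0

[0, 0, 0]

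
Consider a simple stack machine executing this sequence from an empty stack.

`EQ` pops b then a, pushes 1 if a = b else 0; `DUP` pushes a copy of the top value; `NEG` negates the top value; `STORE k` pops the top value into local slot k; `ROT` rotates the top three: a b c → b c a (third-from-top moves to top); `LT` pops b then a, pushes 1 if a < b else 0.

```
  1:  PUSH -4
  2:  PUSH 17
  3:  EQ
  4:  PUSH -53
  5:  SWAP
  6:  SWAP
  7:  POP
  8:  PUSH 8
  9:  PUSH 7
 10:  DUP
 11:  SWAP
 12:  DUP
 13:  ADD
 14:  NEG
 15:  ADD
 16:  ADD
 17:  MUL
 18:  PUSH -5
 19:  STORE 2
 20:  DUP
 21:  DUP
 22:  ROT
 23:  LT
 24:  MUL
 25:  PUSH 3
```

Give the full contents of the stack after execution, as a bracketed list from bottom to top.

PUSH -4  → -4
PUSH 17  → -4 17
EQ       → 0
PUSH -53 → 0 -53
SWAP     → -53 0
SWAP     → 0 -53
POP      → 0
PUSH 8   → 0 8
PUSH 7   → 0 8 7
DUP      → 0 8 7 7
SWAP     → 0 8 7 7
DUP      → 0 8 7 7 7
ADD      → 0 8 7 14
NEG      → 0 8 7 -14
ADD      → 0 8 -7
ADD      → 0 1
MUL      → 0
PUSH -5  → 0 -5
STORE 2  → 0
DUP      → 0 0
DUP      → 0 0 0
ROT      → 0 0 0
LT       → 0 0
MUL      → 0
PUSH 3   → 0 3

[0, 3]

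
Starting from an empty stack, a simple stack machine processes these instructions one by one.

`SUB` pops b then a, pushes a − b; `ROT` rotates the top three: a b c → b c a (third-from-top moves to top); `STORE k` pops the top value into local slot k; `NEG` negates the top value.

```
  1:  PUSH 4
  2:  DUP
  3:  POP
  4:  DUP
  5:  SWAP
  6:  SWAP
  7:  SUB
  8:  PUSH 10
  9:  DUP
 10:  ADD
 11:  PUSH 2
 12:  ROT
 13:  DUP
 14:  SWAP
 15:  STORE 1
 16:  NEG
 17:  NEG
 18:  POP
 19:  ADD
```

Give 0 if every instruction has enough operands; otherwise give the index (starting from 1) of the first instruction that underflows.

PUSH 4   [4]
DUP      [4, 4]
POP      [4]
DUP      [4, 4]
SWAP     [4, 4]
SWAP     [4, 4]
SUB      [0]
PUSH 10  [0, 10]
DUP      [0, 10, 10]
ADD      [0, 20]
PUSH 2   [0, 20, 2]
ROT      [20, 2, 0]
DUP      [20, 2, 0, 0]
SWAP     [20, 2, 0, 0]
STORE 1  [20, 2, 0]
NEG      [20, 2, 0]
NEG      [20, 2, 0]
POP      [20, 2]
ADD      [22]

0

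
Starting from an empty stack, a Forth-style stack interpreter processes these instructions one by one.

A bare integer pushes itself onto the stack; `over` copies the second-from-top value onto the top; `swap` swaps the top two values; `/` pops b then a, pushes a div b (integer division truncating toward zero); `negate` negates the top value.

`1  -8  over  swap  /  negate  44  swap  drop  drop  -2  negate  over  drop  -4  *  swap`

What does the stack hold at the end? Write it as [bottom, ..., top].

[-8, 1]

1      -> 1
-8     -> 1 -8
over   -> 1 -8 1
swap   -> 1 1 -8
/      -> 1 0
negate -> 1 0
44     -> 1 0 44
swap   -> 1 44 0
drop   -> 1 44
drop   -> 1
-2     -> 1 -2
negate -> 1 2
over   -> 1 2 1
drop   -> 1 2
-4     -> 1 2 -4
*      -> 1 -8
swap   -> -8 1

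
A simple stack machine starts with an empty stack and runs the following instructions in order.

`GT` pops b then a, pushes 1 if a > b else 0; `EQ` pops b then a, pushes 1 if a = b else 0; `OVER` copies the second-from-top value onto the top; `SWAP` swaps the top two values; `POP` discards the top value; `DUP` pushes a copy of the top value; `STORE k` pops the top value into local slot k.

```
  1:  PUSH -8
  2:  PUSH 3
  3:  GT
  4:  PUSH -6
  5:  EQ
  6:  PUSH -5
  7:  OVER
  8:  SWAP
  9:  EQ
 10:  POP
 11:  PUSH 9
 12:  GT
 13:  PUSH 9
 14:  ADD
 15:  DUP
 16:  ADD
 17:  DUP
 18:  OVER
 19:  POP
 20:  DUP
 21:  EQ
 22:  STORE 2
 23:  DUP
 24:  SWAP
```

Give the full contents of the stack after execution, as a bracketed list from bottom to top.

PUSH -8 → -8
PUSH 3  → -8 3
GT      → 0
PUSH -6 → 0 -6
EQ      → 0
PUSH -5 → 0 -5
OVER    → 0 -5 0
SWAP    → 0 0 -5
EQ      → 0 0
POP     → 0
PUSH 9  → 0 9
GT      → 0
PUSH 9  → 0 9
ADD     → 9
DUP     → 9 9
ADD     → 18
DUP     → 18 18
OVER    → 18 18 18
POP     → 18 18
DUP     → 18 18 18
EQ      → 18 1
STORE 2 → 18
DUP     → 18 18
SWAP    → 18 18

[18, 18]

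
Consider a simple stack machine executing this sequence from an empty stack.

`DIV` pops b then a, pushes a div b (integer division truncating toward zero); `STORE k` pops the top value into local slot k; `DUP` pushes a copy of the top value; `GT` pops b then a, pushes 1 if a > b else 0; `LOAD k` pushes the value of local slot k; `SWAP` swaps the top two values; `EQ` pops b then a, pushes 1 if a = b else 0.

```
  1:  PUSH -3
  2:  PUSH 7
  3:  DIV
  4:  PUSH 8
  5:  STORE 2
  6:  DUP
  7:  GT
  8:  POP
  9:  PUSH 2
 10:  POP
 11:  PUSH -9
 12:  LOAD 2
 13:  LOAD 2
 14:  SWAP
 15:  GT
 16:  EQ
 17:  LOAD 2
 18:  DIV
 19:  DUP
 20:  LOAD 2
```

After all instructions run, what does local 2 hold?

PUSH -3 : -3
PUSH 7  : -3 7
DIV     : 0
PUSH 8  : 0 8
STORE 2 : 0
DUP     : 0 0
GT      : 0
POP     : (empty)
PUSH 2  : 2
POP     : (empty)
PUSH -9 : -9
LOAD 2  : -9 8
LOAD 2  : -9 8 8
SWAP    : -9 8 8
GT      : -9 0
EQ      : 0
LOAD 2  : 0 8
DIV     : 0
DUP     : 0 0
LOAD 2  : 0 0 8

8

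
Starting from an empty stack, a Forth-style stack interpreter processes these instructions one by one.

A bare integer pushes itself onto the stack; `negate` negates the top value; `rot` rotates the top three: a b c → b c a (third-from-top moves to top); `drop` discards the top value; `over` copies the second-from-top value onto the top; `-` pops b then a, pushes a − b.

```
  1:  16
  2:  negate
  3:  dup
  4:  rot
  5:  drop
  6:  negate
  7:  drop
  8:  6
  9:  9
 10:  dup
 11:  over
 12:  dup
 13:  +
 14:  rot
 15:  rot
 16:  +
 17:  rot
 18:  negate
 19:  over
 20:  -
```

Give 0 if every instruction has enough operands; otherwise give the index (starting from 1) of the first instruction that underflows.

4

16     → [16]
negate → [-16]
dup    → [-16, -16]
rot  — needs 3 operands, stack has 2 → underflow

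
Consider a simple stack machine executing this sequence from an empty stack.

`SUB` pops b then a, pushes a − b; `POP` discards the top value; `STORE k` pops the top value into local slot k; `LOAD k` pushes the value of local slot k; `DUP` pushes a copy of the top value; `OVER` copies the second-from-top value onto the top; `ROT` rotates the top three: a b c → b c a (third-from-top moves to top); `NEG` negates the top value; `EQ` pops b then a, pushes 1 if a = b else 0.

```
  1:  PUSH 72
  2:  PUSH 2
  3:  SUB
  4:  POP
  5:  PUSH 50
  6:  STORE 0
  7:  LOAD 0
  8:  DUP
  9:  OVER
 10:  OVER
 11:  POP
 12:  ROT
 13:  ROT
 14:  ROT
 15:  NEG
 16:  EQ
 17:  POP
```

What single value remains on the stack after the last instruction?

50

PUSH 72  72
PUSH 2   72 2
SUB      70
POP      (empty)
PUSH 50  50
STORE 0  (empty)
LOAD 0   50
DUP      50 50
OVER     50 50 50
OVER     50 50 50 50
POP      50 50 50
ROT      50 50 50
ROT      50 50 50
ROT      50 50 50
NEG      50 50 -50
EQ       50 0
POP      50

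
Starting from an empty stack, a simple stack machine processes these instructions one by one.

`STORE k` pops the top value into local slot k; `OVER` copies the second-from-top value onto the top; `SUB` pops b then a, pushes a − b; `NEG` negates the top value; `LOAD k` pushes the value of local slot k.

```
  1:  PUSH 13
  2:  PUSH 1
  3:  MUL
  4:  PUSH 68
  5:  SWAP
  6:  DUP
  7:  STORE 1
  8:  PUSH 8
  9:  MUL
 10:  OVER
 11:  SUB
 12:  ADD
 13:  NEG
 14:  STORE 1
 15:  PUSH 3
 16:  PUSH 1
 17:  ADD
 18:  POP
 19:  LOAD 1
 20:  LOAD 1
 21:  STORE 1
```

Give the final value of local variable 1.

-104

PUSH 13  [13]
PUSH 1   [13, 1]
MUL      [13]
PUSH 68  [13, 68]
SWAP     [68, 13]
DUP      [68, 13, 13]
STORE 1  [68, 13]
PUSH 8   [68, 13, 8]
MUL      [68, 104]
OVER     [68, 104, 68]
SUB      [68, 36]
ADD      [104]
NEG      [-104]
STORE 1  []
PUSH 3   [3]
PUSH 1   [3, 1]
ADD      [4]
POP      []
LOAD 1   [-104]
LOAD 1   [-104, -104]
STORE 1  [-104]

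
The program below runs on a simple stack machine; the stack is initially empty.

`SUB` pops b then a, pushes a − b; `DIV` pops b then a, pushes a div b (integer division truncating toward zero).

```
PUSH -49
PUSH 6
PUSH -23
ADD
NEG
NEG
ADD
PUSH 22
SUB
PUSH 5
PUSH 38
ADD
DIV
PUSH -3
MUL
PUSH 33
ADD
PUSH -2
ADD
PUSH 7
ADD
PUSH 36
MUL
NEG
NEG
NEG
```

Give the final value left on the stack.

PUSH -49 -> [-49]
PUSH 6   -> [-49, 6]
PUSH -23 -> [-49, 6, -23]
ADD      -> [-49, -17]
NEG      -> [-49, 17]
NEG      -> [-49, -17]
ADD      -> [-66]
PUSH 22  -> [-66, 22]
SUB      -> [-88]
PUSH 5   -> [-88, 5]
PUSH 38  -> [-88, 5, 38]
ADD      -> [-88, 43]
DIV      -> [-2]
PUSH -3  -> [-2, -3]
MUL      -> [6]
PUSH 33  -> [6, 33]
ADD      -> [39]
PUSH -2  -> [39, -2]
ADD      -> [37]
PUSH 7   -> [37, 7]
ADD      -> [44]
PUSH 36  -> [44, 36]
MUL      -> [1584]
NEG      -> [-1584]
NEG      -> [1584]
NEG      -> [-1584]

-1584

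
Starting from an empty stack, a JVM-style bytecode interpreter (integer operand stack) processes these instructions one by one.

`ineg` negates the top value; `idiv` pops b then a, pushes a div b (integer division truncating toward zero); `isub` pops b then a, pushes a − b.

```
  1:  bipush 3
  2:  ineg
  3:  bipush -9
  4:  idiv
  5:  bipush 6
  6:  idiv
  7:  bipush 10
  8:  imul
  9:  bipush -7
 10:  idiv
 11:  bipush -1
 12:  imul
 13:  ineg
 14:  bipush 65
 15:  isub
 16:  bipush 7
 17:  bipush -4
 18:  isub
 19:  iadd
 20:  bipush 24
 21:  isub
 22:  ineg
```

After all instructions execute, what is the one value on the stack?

78

bipush 3  -> 3
ineg      -> -3
bipush -9 -> -3 -9
idiv      -> 0
bipush 6  -> 0 6
idiv      -> 0
bipush 10 -> 0 10
imul      -> 0
bipush -7 -> 0 -7
idiv      -> 0
bipush -1 -> 0 -1
imul      -> 0
ineg      -> 0
bipush 65 -> 0 65
isub      -> -65
bipush 7  -> -65 7
bipush -4 -> -65 7 -4
isub      -> -65 11
iadd      -> -54
bipush 24 -> -54 24
isub      -> -78
ineg      -> 78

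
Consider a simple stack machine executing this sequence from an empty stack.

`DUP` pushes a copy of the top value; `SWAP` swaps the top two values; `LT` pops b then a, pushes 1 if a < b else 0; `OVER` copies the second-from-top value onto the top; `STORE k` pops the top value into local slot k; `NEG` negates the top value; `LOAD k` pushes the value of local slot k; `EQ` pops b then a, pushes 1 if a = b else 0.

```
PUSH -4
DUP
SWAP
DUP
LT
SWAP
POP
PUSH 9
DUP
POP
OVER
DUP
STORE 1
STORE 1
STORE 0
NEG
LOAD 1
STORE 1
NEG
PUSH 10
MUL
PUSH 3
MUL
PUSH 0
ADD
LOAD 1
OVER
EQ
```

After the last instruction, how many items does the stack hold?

2

PUSH -4 -> [-4]
DUP     -> [-4, -4]
SWAP    -> [-4, -4]
DUP     -> [-4, -4, -4]
LT      -> [-4, 0]
SWAP    -> [0, -4]
POP     -> [0]
PUSH 9  -> [0, 9]
DUP     -> [0, 9, 9]
POP     -> [0, 9]
OVER    -> [0, 9, 0]
DUP     -> [0, 9, 0, 0]
STORE 1 -> [0, 9, 0]
STORE 1 -> [0, 9]
STORE 0 -> [0]
NEG     -> [0]
LOAD 1  -> [0, 0]
STORE 1 -> [0]
NEG     -> [0]
PUSH 10 -> [0, 10]
MUL     -> [0]
PUSH 3  -> [0, 3]
MUL     -> [0]
PUSH 0  -> [0, 0]
ADD     -> [0]
LOAD 1  -> [0, 0]
OVER    -> [0, 0, 0]
EQ      -> [0, 1]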